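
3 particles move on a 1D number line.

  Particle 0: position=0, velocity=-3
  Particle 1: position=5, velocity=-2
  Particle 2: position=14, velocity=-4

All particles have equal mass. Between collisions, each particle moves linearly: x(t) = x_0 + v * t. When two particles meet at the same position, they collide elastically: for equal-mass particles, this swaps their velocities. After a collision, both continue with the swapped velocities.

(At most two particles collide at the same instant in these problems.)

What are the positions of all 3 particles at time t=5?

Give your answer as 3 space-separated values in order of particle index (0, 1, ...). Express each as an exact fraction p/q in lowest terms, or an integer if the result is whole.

Collision at t=9/2: particles 1 and 2 swap velocities; positions: p0=-27/2 p1=-4 p2=-4; velocities now: v0=-3 v1=-4 v2=-2
Advance to t=5 (no further collisions before then); velocities: v0=-3 v1=-4 v2=-2; positions = -15 -6 -5

Answer: -15 -6 -5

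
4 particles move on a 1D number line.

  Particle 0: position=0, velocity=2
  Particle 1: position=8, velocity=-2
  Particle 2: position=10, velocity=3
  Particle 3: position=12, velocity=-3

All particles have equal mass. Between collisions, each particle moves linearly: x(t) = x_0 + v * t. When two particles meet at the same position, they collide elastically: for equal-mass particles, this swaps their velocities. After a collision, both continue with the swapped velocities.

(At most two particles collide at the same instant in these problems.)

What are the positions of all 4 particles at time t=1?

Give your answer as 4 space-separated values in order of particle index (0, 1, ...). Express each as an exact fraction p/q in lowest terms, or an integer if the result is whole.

Collision at t=1/3: particles 2 and 3 swap velocities; positions: p0=2/3 p1=22/3 p2=11 p3=11; velocities now: v0=2 v1=-2 v2=-3 v3=3
Advance to t=1 (no further collisions before then); velocities: v0=2 v1=-2 v2=-3 v3=3; positions = 2 6 9 13

Answer: 2 6 9 13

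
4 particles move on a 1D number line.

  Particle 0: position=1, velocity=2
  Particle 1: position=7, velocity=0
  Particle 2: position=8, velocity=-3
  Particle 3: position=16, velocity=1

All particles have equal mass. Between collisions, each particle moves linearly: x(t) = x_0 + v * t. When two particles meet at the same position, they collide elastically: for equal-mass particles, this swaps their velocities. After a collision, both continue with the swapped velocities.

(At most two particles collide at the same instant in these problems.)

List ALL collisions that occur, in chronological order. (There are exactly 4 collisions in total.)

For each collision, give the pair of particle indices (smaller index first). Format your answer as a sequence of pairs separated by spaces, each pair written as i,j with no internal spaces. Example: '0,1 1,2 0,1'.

Answer: 1,2 0,1 1,2 2,3

Derivation:
Collision at t=1/3: particles 1 and 2 swap velocities; positions: p0=5/3 p1=7 p2=7 p3=49/3; velocities now: v0=2 v1=-3 v2=0 v3=1
Collision at t=7/5: particles 0 and 1 swap velocities; positions: p0=19/5 p1=19/5 p2=7 p3=87/5; velocities now: v0=-3 v1=2 v2=0 v3=1
Collision at t=3: particles 1 and 2 swap velocities; positions: p0=-1 p1=7 p2=7 p3=19; velocities now: v0=-3 v1=0 v2=2 v3=1
Collision at t=15: particles 2 and 3 swap velocities; positions: p0=-37 p1=7 p2=31 p3=31; velocities now: v0=-3 v1=0 v2=1 v3=2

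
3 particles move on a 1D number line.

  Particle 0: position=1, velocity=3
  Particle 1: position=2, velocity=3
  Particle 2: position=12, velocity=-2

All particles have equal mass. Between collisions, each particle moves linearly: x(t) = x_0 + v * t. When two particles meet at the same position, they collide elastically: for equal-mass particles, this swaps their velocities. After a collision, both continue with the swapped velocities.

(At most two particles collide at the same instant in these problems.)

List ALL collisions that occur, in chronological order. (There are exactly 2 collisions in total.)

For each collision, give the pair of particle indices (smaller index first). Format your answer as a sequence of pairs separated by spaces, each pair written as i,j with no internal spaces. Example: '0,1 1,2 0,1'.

Answer: 1,2 0,1

Derivation:
Collision at t=2: particles 1 and 2 swap velocities; positions: p0=7 p1=8 p2=8; velocities now: v0=3 v1=-2 v2=3
Collision at t=11/5: particles 0 and 1 swap velocities; positions: p0=38/5 p1=38/5 p2=43/5; velocities now: v0=-2 v1=3 v2=3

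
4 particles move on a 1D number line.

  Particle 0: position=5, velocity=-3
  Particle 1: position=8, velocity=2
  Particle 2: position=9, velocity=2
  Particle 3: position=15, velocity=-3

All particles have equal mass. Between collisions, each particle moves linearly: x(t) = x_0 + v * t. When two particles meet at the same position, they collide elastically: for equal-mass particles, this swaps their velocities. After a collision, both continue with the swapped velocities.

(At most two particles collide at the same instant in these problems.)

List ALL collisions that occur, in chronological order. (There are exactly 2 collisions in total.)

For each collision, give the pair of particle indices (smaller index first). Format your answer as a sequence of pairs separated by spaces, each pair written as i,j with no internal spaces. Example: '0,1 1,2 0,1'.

Collision at t=6/5: particles 2 and 3 swap velocities; positions: p0=7/5 p1=52/5 p2=57/5 p3=57/5; velocities now: v0=-3 v1=2 v2=-3 v3=2
Collision at t=7/5: particles 1 and 2 swap velocities; positions: p0=4/5 p1=54/5 p2=54/5 p3=59/5; velocities now: v0=-3 v1=-3 v2=2 v3=2

Answer: 2,3 1,2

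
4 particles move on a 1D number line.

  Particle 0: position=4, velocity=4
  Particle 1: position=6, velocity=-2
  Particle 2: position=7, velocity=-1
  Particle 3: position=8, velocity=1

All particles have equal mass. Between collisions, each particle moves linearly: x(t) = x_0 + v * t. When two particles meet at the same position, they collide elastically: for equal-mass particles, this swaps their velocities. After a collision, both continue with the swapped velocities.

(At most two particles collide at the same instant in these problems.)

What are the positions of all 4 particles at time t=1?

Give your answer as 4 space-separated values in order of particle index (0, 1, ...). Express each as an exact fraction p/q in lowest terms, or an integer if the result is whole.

Answer: 4 6 8 9

Derivation:
Collision at t=1/3: particles 0 and 1 swap velocities; positions: p0=16/3 p1=16/3 p2=20/3 p3=25/3; velocities now: v0=-2 v1=4 v2=-1 v3=1
Collision at t=3/5: particles 1 and 2 swap velocities; positions: p0=24/5 p1=32/5 p2=32/5 p3=43/5; velocities now: v0=-2 v1=-1 v2=4 v3=1
Advance to t=1 (no further collisions before then); velocities: v0=-2 v1=-1 v2=4 v3=1; positions = 4 6 8 9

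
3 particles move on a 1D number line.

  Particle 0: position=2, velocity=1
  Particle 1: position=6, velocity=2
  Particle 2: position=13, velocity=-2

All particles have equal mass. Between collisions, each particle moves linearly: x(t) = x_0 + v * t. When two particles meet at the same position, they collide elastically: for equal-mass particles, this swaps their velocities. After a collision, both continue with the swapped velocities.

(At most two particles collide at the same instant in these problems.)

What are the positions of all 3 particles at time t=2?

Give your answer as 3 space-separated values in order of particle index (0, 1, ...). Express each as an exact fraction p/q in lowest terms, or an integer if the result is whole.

Collision at t=7/4: particles 1 and 2 swap velocities; positions: p0=15/4 p1=19/2 p2=19/2; velocities now: v0=1 v1=-2 v2=2
Advance to t=2 (no further collisions before then); velocities: v0=1 v1=-2 v2=2; positions = 4 9 10

Answer: 4 9 10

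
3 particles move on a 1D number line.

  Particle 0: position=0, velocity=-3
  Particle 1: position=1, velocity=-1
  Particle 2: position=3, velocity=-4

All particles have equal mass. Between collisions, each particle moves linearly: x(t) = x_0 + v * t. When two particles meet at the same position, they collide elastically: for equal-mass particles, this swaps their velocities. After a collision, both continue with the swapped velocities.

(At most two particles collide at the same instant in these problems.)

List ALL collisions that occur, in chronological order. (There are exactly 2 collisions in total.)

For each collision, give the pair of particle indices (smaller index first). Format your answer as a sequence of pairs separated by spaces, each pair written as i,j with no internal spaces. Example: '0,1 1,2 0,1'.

Collision at t=2/3: particles 1 and 2 swap velocities; positions: p0=-2 p1=1/3 p2=1/3; velocities now: v0=-3 v1=-4 v2=-1
Collision at t=3: particles 0 and 1 swap velocities; positions: p0=-9 p1=-9 p2=-2; velocities now: v0=-4 v1=-3 v2=-1

Answer: 1,2 0,1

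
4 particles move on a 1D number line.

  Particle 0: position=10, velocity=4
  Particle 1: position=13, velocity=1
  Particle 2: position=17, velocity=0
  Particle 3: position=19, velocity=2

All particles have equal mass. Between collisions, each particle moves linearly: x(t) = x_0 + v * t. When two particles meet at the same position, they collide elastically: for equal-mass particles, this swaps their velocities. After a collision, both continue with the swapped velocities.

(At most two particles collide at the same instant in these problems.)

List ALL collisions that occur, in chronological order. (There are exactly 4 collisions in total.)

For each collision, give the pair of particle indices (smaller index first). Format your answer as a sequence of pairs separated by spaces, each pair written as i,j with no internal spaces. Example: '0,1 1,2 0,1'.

Collision at t=1: particles 0 and 1 swap velocities; positions: p0=14 p1=14 p2=17 p3=21; velocities now: v0=1 v1=4 v2=0 v3=2
Collision at t=7/4: particles 1 and 2 swap velocities; positions: p0=59/4 p1=17 p2=17 p3=45/2; velocities now: v0=1 v1=0 v2=4 v3=2
Collision at t=4: particles 0 and 1 swap velocities; positions: p0=17 p1=17 p2=26 p3=27; velocities now: v0=0 v1=1 v2=4 v3=2
Collision at t=9/2: particles 2 and 3 swap velocities; positions: p0=17 p1=35/2 p2=28 p3=28; velocities now: v0=0 v1=1 v2=2 v3=4

Answer: 0,1 1,2 0,1 2,3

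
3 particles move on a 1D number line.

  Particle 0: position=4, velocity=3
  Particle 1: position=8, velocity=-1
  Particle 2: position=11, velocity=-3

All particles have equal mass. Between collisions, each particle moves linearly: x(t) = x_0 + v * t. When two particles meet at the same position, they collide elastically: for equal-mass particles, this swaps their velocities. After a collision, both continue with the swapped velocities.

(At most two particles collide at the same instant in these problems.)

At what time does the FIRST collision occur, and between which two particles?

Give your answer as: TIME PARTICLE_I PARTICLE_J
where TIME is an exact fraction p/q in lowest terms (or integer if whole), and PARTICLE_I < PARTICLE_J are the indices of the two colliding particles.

Pair (0,1): pos 4,8 vel 3,-1 -> gap=4, closing at 4/unit, collide at t=1
Pair (1,2): pos 8,11 vel -1,-3 -> gap=3, closing at 2/unit, collide at t=3/2
Earliest collision: t=1 between 0 and 1

Answer: 1 0 1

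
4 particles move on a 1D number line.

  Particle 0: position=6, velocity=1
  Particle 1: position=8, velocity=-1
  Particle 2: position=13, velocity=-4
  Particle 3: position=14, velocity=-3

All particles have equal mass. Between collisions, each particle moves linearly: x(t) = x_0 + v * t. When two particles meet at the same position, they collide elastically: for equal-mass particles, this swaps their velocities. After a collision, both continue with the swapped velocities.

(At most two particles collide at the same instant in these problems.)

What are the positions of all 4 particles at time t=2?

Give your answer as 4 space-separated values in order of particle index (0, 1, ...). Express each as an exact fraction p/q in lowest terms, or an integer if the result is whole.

Answer: 5 6 8 8

Derivation:
Collision at t=1: particles 0 and 1 swap velocities; positions: p0=7 p1=7 p2=9 p3=11; velocities now: v0=-1 v1=1 v2=-4 v3=-3
Collision at t=7/5: particles 1 and 2 swap velocities; positions: p0=33/5 p1=37/5 p2=37/5 p3=49/5; velocities now: v0=-1 v1=-4 v2=1 v3=-3
Collision at t=5/3: particles 0 and 1 swap velocities; positions: p0=19/3 p1=19/3 p2=23/3 p3=9; velocities now: v0=-4 v1=-1 v2=1 v3=-3
Collision at t=2: particles 2 and 3 swap velocities; positions: p0=5 p1=6 p2=8 p3=8; velocities now: v0=-4 v1=-1 v2=-3 v3=1
Advance to t=2 (no further collisions before then); velocities: v0=-4 v1=-1 v2=-3 v3=1; positions = 5 6 8 8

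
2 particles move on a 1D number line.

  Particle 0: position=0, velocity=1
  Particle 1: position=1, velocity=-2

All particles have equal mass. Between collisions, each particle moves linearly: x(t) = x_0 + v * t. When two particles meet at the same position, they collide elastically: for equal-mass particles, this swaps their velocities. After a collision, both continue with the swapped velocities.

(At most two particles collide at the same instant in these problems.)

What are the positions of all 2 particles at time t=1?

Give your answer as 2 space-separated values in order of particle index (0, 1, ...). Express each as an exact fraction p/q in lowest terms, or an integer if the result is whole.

Answer: -1 1

Derivation:
Collision at t=1/3: particles 0 and 1 swap velocities; positions: p0=1/3 p1=1/3; velocities now: v0=-2 v1=1
Advance to t=1 (no further collisions before then); velocities: v0=-2 v1=1; positions = -1 1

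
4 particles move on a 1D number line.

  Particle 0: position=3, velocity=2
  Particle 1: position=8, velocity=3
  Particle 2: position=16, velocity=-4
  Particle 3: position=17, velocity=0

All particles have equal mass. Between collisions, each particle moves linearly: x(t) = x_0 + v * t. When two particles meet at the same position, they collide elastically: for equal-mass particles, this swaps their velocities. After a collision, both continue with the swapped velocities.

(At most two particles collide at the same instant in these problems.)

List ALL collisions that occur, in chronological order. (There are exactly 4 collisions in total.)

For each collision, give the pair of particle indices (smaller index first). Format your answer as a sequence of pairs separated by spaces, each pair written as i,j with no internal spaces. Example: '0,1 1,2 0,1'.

Answer: 1,2 0,1 2,3 1,2

Derivation:
Collision at t=8/7: particles 1 and 2 swap velocities; positions: p0=37/7 p1=80/7 p2=80/7 p3=17; velocities now: v0=2 v1=-4 v2=3 v3=0
Collision at t=13/6: particles 0 and 1 swap velocities; positions: p0=22/3 p1=22/3 p2=29/2 p3=17; velocities now: v0=-4 v1=2 v2=3 v3=0
Collision at t=3: particles 2 and 3 swap velocities; positions: p0=4 p1=9 p2=17 p3=17; velocities now: v0=-4 v1=2 v2=0 v3=3
Collision at t=7: particles 1 and 2 swap velocities; positions: p0=-12 p1=17 p2=17 p3=29; velocities now: v0=-4 v1=0 v2=2 v3=3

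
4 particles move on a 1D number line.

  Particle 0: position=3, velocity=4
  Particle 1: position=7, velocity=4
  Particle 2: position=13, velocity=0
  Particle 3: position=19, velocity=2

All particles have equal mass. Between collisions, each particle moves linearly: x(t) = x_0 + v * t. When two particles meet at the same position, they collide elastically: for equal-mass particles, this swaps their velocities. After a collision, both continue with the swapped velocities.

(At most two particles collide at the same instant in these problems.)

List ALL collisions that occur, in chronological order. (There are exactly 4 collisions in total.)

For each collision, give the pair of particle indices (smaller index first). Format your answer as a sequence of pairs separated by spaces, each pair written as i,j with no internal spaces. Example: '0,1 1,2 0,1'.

Answer: 1,2 0,1 2,3 1,2

Derivation:
Collision at t=3/2: particles 1 and 2 swap velocities; positions: p0=9 p1=13 p2=13 p3=22; velocities now: v0=4 v1=0 v2=4 v3=2
Collision at t=5/2: particles 0 and 1 swap velocities; positions: p0=13 p1=13 p2=17 p3=24; velocities now: v0=0 v1=4 v2=4 v3=2
Collision at t=6: particles 2 and 3 swap velocities; positions: p0=13 p1=27 p2=31 p3=31; velocities now: v0=0 v1=4 v2=2 v3=4
Collision at t=8: particles 1 and 2 swap velocities; positions: p0=13 p1=35 p2=35 p3=39; velocities now: v0=0 v1=2 v2=4 v3=4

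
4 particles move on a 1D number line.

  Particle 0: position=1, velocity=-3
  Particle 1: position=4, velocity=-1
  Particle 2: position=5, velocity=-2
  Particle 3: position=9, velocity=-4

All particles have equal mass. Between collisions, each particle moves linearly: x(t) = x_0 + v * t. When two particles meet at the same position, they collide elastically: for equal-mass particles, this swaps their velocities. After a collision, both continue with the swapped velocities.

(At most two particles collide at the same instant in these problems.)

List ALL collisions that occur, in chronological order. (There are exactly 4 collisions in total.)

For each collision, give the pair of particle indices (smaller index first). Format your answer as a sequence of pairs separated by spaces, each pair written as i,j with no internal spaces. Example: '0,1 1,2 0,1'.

Answer: 1,2 2,3 1,2 0,1

Derivation:
Collision at t=1: particles 1 and 2 swap velocities; positions: p0=-2 p1=3 p2=3 p3=5; velocities now: v0=-3 v1=-2 v2=-1 v3=-4
Collision at t=5/3: particles 2 and 3 swap velocities; positions: p0=-4 p1=5/3 p2=7/3 p3=7/3; velocities now: v0=-3 v1=-2 v2=-4 v3=-1
Collision at t=2: particles 1 and 2 swap velocities; positions: p0=-5 p1=1 p2=1 p3=2; velocities now: v0=-3 v1=-4 v2=-2 v3=-1
Collision at t=8: particles 0 and 1 swap velocities; positions: p0=-23 p1=-23 p2=-11 p3=-4; velocities now: v0=-4 v1=-3 v2=-2 v3=-1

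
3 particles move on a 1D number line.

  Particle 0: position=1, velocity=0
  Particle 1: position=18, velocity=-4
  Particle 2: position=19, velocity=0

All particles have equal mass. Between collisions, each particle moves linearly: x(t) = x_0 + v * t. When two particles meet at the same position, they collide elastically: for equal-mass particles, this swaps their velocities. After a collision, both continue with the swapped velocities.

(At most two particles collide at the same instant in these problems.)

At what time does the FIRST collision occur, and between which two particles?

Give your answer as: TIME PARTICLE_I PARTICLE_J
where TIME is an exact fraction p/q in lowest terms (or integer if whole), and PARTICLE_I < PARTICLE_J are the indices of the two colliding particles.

Pair (0,1): pos 1,18 vel 0,-4 -> gap=17, closing at 4/unit, collide at t=17/4
Pair (1,2): pos 18,19 vel -4,0 -> not approaching (rel speed -4 <= 0)
Earliest collision: t=17/4 between 0 and 1

Answer: 17/4 0 1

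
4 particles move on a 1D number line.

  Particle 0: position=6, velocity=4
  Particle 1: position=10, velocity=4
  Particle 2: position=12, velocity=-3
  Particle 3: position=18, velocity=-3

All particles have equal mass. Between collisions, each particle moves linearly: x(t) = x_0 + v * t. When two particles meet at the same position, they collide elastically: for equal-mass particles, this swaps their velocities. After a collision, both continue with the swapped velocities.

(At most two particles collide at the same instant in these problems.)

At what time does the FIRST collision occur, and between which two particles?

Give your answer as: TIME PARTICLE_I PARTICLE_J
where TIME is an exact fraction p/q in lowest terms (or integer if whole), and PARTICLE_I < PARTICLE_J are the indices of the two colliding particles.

Pair (0,1): pos 6,10 vel 4,4 -> not approaching (rel speed 0 <= 0)
Pair (1,2): pos 10,12 vel 4,-3 -> gap=2, closing at 7/unit, collide at t=2/7
Pair (2,3): pos 12,18 vel -3,-3 -> not approaching (rel speed 0 <= 0)
Earliest collision: t=2/7 between 1 and 2

Answer: 2/7 1 2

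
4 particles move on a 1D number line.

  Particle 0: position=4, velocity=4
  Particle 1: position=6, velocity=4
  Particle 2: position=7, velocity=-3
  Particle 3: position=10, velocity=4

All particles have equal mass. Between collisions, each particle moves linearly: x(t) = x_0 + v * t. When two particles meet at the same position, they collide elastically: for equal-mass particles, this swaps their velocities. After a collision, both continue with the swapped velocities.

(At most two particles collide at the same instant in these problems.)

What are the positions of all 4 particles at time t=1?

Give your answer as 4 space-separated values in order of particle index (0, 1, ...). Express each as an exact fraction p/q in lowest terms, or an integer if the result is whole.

Answer: 4 8 10 14

Derivation:
Collision at t=1/7: particles 1 and 2 swap velocities; positions: p0=32/7 p1=46/7 p2=46/7 p3=74/7; velocities now: v0=4 v1=-3 v2=4 v3=4
Collision at t=3/7: particles 0 and 1 swap velocities; positions: p0=40/7 p1=40/7 p2=54/7 p3=82/7; velocities now: v0=-3 v1=4 v2=4 v3=4
Advance to t=1 (no further collisions before then); velocities: v0=-3 v1=4 v2=4 v3=4; positions = 4 8 10 14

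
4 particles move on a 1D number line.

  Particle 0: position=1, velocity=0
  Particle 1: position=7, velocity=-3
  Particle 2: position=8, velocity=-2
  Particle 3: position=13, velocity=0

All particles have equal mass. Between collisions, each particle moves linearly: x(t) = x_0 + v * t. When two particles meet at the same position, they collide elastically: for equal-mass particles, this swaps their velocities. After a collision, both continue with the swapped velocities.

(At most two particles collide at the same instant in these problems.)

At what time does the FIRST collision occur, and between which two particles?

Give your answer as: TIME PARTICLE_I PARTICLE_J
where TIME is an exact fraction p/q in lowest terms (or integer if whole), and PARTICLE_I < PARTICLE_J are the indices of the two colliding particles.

Answer: 2 0 1

Derivation:
Pair (0,1): pos 1,7 vel 0,-3 -> gap=6, closing at 3/unit, collide at t=2
Pair (1,2): pos 7,8 vel -3,-2 -> not approaching (rel speed -1 <= 0)
Pair (2,3): pos 8,13 vel -2,0 -> not approaching (rel speed -2 <= 0)
Earliest collision: t=2 between 0 and 1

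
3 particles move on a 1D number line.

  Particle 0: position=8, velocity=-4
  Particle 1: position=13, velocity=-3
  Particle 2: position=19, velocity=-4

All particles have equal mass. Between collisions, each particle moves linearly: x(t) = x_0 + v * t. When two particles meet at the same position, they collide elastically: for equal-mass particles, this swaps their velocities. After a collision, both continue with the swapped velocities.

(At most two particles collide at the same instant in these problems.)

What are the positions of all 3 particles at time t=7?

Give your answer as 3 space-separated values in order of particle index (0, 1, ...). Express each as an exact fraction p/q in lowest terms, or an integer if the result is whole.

Collision at t=6: particles 1 and 2 swap velocities; positions: p0=-16 p1=-5 p2=-5; velocities now: v0=-4 v1=-4 v2=-3
Advance to t=7 (no further collisions before then); velocities: v0=-4 v1=-4 v2=-3; positions = -20 -9 -8

Answer: -20 -9 -8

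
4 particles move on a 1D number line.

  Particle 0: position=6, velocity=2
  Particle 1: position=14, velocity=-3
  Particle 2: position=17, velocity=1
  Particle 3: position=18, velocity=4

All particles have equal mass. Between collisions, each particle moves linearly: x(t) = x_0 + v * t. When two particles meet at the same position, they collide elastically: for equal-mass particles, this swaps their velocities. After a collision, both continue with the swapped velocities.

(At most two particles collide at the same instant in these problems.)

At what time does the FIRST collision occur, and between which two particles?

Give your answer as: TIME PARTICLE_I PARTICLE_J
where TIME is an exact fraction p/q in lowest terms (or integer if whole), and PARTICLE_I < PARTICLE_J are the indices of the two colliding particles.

Answer: 8/5 0 1

Derivation:
Pair (0,1): pos 6,14 vel 2,-3 -> gap=8, closing at 5/unit, collide at t=8/5
Pair (1,2): pos 14,17 vel -3,1 -> not approaching (rel speed -4 <= 0)
Pair (2,3): pos 17,18 vel 1,4 -> not approaching (rel speed -3 <= 0)
Earliest collision: t=8/5 between 0 and 1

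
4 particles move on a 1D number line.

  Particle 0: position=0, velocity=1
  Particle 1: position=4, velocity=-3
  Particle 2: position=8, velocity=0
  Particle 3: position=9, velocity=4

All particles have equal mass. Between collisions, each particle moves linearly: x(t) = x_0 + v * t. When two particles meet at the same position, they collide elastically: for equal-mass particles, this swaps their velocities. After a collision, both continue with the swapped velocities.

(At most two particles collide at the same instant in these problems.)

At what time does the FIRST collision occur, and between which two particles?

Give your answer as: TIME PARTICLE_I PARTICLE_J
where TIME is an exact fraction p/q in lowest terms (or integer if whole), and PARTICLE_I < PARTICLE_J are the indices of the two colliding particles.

Pair (0,1): pos 0,4 vel 1,-3 -> gap=4, closing at 4/unit, collide at t=1
Pair (1,2): pos 4,8 vel -3,0 -> not approaching (rel speed -3 <= 0)
Pair (2,3): pos 8,9 vel 0,4 -> not approaching (rel speed -4 <= 0)
Earliest collision: t=1 between 0 and 1

Answer: 1 0 1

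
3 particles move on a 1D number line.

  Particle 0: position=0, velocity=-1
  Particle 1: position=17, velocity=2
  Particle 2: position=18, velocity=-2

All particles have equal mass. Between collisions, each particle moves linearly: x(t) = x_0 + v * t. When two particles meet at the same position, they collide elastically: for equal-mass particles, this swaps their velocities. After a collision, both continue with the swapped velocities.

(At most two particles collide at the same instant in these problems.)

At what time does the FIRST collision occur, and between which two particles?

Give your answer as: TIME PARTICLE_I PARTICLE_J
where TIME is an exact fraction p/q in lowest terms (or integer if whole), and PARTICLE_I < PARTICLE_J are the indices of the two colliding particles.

Pair (0,1): pos 0,17 vel -1,2 -> not approaching (rel speed -3 <= 0)
Pair (1,2): pos 17,18 vel 2,-2 -> gap=1, closing at 4/unit, collide at t=1/4
Earliest collision: t=1/4 between 1 and 2

Answer: 1/4 1 2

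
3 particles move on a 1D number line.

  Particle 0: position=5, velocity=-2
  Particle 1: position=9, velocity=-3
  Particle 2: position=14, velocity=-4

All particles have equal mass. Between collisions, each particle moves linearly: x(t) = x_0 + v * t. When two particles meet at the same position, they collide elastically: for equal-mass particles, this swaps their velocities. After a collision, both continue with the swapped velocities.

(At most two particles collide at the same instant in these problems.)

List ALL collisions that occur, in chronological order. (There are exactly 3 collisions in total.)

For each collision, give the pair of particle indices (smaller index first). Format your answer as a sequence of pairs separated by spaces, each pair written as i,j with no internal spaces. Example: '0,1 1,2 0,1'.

Collision at t=4: particles 0 and 1 swap velocities; positions: p0=-3 p1=-3 p2=-2; velocities now: v0=-3 v1=-2 v2=-4
Collision at t=9/2: particles 1 and 2 swap velocities; positions: p0=-9/2 p1=-4 p2=-4; velocities now: v0=-3 v1=-4 v2=-2
Collision at t=5: particles 0 and 1 swap velocities; positions: p0=-6 p1=-6 p2=-5; velocities now: v0=-4 v1=-3 v2=-2

Answer: 0,1 1,2 0,1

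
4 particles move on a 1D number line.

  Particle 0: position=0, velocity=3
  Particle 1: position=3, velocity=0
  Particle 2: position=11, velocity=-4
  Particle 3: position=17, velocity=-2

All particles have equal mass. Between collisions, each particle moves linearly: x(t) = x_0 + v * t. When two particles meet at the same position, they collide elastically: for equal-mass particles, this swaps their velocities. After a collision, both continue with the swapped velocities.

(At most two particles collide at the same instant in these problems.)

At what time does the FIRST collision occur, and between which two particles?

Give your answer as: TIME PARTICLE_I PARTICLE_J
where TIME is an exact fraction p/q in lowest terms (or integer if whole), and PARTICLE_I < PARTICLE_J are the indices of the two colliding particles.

Pair (0,1): pos 0,3 vel 3,0 -> gap=3, closing at 3/unit, collide at t=1
Pair (1,2): pos 3,11 vel 0,-4 -> gap=8, closing at 4/unit, collide at t=2
Pair (2,3): pos 11,17 vel -4,-2 -> not approaching (rel speed -2 <= 0)
Earliest collision: t=1 between 0 and 1

Answer: 1 0 1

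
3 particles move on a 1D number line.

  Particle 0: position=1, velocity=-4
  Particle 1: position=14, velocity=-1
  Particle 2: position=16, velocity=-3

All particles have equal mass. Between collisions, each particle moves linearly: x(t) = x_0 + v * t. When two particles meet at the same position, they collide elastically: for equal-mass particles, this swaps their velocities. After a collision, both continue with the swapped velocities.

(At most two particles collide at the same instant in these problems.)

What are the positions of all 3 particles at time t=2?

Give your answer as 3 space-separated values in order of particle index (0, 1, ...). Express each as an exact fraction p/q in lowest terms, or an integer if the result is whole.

Collision at t=1: particles 1 and 2 swap velocities; positions: p0=-3 p1=13 p2=13; velocities now: v0=-4 v1=-3 v2=-1
Advance to t=2 (no further collisions before then); velocities: v0=-4 v1=-3 v2=-1; positions = -7 10 12

Answer: -7 10 12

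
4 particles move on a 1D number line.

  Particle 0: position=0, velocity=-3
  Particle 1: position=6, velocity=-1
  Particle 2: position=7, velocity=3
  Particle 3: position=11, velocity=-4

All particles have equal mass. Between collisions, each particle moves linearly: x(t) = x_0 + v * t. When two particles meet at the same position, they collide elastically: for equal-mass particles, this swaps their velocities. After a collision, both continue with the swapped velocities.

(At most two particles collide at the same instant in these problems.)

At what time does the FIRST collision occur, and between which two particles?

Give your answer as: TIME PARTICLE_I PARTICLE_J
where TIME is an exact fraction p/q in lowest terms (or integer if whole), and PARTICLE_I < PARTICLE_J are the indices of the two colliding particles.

Answer: 4/7 2 3

Derivation:
Pair (0,1): pos 0,6 vel -3,-1 -> not approaching (rel speed -2 <= 0)
Pair (1,2): pos 6,7 vel -1,3 -> not approaching (rel speed -4 <= 0)
Pair (2,3): pos 7,11 vel 3,-4 -> gap=4, closing at 7/unit, collide at t=4/7
Earliest collision: t=4/7 between 2 and 3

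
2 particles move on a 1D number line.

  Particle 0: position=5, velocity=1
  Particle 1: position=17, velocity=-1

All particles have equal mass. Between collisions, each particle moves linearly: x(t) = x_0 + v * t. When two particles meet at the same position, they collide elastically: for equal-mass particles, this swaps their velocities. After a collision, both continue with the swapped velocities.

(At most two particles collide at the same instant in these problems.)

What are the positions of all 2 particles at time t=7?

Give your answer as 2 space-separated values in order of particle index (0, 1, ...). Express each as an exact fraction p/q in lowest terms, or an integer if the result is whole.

Answer: 10 12

Derivation:
Collision at t=6: particles 0 and 1 swap velocities; positions: p0=11 p1=11; velocities now: v0=-1 v1=1
Advance to t=7 (no further collisions before then); velocities: v0=-1 v1=1; positions = 10 12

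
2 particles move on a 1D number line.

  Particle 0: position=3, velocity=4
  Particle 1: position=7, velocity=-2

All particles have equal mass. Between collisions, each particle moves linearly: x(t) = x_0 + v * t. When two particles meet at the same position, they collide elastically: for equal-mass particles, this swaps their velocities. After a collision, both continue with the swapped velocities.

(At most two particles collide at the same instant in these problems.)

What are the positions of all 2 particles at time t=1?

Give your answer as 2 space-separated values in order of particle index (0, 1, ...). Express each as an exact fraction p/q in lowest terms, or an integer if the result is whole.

Collision at t=2/3: particles 0 and 1 swap velocities; positions: p0=17/3 p1=17/3; velocities now: v0=-2 v1=4
Advance to t=1 (no further collisions before then); velocities: v0=-2 v1=4; positions = 5 7

Answer: 5 7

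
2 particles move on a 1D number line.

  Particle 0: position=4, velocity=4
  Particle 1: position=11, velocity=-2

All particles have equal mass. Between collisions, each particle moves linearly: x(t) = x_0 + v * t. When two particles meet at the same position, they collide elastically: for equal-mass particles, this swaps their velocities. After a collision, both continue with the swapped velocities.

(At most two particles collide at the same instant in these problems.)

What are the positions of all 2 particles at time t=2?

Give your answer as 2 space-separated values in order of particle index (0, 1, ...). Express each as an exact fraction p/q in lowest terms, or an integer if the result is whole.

Collision at t=7/6: particles 0 and 1 swap velocities; positions: p0=26/3 p1=26/3; velocities now: v0=-2 v1=4
Advance to t=2 (no further collisions before then); velocities: v0=-2 v1=4; positions = 7 12

Answer: 7 12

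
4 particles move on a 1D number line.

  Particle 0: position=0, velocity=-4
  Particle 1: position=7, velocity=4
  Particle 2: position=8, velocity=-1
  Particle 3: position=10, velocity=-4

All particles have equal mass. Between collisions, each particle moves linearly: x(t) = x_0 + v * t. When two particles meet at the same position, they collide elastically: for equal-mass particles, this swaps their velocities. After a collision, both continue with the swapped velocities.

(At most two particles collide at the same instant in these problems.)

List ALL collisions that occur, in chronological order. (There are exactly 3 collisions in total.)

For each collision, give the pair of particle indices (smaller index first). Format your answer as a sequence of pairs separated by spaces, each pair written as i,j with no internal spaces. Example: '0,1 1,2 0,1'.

Collision at t=1/5: particles 1 and 2 swap velocities; positions: p0=-4/5 p1=39/5 p2=39/5 p3=46/5; velocities now: v0=-4 v1=-1 v2=4 v3=-4
Collision at t=3/8: particles 2 and 3 swap velocities; positions: p0=-3/2 p1=61/8 p2=17/2 p3=17/2; velocities now: v0=-4 v1=-1 v2=-4 v3=4
Collision at t=2/3: particles 1 and 2 swap velocities; positions: p0=-8/3 p1=22/3 p2=22/3 p3=29/3; velocities now: v0=-4 v1=-4 v2=-1 v3=4

Answer: 1,2 2,3 1,2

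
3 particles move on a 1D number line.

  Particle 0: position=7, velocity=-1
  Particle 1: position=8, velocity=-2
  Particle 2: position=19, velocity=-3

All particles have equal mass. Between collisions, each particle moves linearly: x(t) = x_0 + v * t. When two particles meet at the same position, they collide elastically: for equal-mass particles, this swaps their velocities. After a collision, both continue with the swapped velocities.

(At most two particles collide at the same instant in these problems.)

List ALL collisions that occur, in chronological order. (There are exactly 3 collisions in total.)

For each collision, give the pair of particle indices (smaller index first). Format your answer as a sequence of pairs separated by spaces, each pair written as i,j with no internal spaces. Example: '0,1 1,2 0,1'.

Collision at t=1: particles 0 and 1 swap velocities; positions: p0=6 p1=6 p2=16; velocities now: v0=-2 v1=-1 v2=-3
Collision at t=6: particles 1 and 2 swap velocities; positions: p0=-4 p1=1 p2=1; velocities now: v0=-2 v1=-3 v2=-1
Collision at t=11: particles 0 and 1 swap velocities; positions: p0=-14 p1=-14 p2=-4; velocities now: v0=-3 v1=-2 v2=-1

Answer: 0,1 1,2 0,1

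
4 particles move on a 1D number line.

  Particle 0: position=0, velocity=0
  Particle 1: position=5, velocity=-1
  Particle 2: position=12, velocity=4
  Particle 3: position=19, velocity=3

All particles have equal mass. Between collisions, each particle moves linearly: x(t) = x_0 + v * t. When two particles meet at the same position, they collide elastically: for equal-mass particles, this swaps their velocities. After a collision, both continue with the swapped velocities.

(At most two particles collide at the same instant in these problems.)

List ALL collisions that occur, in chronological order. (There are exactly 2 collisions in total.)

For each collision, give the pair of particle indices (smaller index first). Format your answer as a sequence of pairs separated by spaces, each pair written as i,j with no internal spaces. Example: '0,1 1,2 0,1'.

Answer: 0,1 2,3

Derivation:
Collision at t=5: particles 0 and 1 swap velocities; positions: p0=0 p1=0 p2=32 p3=34; velocities now: v0=-1 v1=0 v2=4 v3=3
Collision at t=7: particles 2 and 3 swap velocities; positions: p0=-2 p1=0 p2=40 p3=40; velocities now: v0=-1 v1=0 v2=3 v3=4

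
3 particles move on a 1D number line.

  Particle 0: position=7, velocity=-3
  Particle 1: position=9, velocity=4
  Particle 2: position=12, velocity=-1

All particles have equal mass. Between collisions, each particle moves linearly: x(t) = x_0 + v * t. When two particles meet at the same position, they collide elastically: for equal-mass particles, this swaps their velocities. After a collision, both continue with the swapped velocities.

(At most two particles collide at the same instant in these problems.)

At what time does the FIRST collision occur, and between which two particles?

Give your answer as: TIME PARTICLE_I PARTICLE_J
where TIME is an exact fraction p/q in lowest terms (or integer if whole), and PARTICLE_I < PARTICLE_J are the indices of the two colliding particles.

Answer: 3/5 1 2

Derivation:
Pair (0,1): pos 7,9 vel -3,4 -> not approaching (rel speed -7 <= 0)
Pair (1,2): pos 9,12 vel 4,-1 -> gap=3, closing at 5/unit, collide at t=3/5
Earliest collision: t=3/5 between 1 and 2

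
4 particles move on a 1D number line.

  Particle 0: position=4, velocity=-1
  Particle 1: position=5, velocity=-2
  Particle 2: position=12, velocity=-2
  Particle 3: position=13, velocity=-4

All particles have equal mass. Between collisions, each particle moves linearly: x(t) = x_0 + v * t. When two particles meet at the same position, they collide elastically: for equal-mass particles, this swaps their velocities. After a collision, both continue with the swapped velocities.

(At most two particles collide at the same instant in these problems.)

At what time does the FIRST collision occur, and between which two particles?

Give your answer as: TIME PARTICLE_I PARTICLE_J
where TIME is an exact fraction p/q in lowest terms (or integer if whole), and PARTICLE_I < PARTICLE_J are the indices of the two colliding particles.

Answer: 1/2 2 3

Derivation:
Pair (0,1): pos 4,5 vel -1,-2 -> gap=1, closing at 1/unit, collide at t=1
Pair (1,2): pos 5,12 vel -2,-2 -> not approaching (rel speed 0 <= 0)
Pair (2,3): pos 12,13 vel -2,-4 -> gap=1, closing at 2/unit, collide at t=1/2
Earliest collision: t=1/2 between 2 and 3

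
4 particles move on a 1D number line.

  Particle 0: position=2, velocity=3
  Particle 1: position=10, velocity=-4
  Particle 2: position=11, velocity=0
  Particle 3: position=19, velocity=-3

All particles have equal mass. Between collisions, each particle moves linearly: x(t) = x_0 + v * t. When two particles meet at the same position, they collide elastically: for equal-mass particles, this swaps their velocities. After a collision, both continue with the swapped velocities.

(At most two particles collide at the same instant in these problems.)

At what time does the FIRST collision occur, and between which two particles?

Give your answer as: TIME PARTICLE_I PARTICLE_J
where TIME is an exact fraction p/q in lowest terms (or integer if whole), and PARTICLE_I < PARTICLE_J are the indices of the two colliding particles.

Pair (0,1): pos 2,10 vel 3,-4 -> gap=8, closing at 7/unit, collide at t=8/7
Pair (1,2): pos 10,11 vel -4,0 -> not approaching (rel speed -4 <= 0)
Pair (2,3): pos 11,19 vel 0,-3 -> gap=8, closing at 3/unit, collide at t=8/3
Earliest collision: t=8/7 between 0 and 1

Answer: 8/7 0 1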